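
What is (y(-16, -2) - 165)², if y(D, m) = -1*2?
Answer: 27889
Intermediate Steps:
y(D, m) = -2
(y(-16, -2) - 165)² = (-2 - 165)² = (-167)² = 27889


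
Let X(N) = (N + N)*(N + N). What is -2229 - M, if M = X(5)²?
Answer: -12229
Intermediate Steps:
X(N) = 4*N² (X(N) = (2*N)*(2*N) = 4*N²)
M = 10000 (M = (4*5²)² = (4*25)² = 100² = 10000)
-2229 - M = -2229 - 1*10000 = -2229 - 10000 = -12229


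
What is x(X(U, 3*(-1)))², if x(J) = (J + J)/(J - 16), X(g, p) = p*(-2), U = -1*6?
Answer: 36/25 ≈ 1.4400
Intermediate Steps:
U = -6
X(g, p) = -2*p
x(J) = 2*J/(-16 + J) (x(J) = (2*J)/(-16 + J) = 2*J/(-16 + J))
x(X(U, 3*(-1)))² = (2*(-6*(-1))/(-16 - 6*(-1)))² = (2*(-2*(-3))/(-16 - 2*(-3)))² = (2*6/(-16 + 6))² = (2*6/(-10))² = (2*6*(-⅒))² = (-6/5)² = 36/25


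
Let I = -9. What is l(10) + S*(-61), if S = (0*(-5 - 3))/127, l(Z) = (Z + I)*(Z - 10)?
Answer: 0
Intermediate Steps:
l(Z) = (-10 + Z)*(-9 + Z) (l(Z) = (Z - 9)*(Z - 10) = (-9 + Z)*(-10 + Z) = (-10 + Z)*(-9 + Z))
S = 0 (S = (0*(-8))*(1/127) = 0*(1/127) = 0)
l(10) + S*(-61) = (90 + 10² - 19*10) + 0*(-61) = (90 + 100 - 190) + 0 = 0 + 0 = 0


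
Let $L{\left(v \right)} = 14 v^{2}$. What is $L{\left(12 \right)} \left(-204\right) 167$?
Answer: $-68681088$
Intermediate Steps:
$L{\left(12 \right)} \left(-204\right) 167 = 14 \cdot 12^{2} \left(-204\right) 167 = 14 \cdot 144 \left(-204\right) 167 = 2016 \left(-204\right) 167 = \left(-411264\right) 167 = -68681088$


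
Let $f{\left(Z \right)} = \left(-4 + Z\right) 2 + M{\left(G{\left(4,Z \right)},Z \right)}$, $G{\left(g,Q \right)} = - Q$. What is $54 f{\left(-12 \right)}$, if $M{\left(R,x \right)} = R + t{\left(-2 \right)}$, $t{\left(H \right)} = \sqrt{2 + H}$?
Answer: $-1080$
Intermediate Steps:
$M{\left(R,x \right)} = R$ ($M{\left(R,x \right)} = R + \sqrt{2 - 2} = R + \sqrt{0} = R + 0 = R$)
$f{\left(Z \right)} = -8 + Z$ ($f{\left(Z \right)} = \left(-4 + Z\right) 2 - Z = \left(-8 + 2 Z\right) - Z = -8 + Z$)
$54 f{\left(-12 \right)} = 54 \left(-8 - 12\right) = 54 \left(-20\right) = -1080$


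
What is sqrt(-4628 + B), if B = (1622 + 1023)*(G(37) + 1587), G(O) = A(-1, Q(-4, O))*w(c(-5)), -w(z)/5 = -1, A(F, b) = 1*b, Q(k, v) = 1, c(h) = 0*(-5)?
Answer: 2*sqrt(1051553) ≈ 2050.9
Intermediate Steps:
c(h) = 0
A(F, b) = b
w(z) = 5 (w(z) = -5*(-1) = 5)
G(O) = 5 (G(O) = 1*5 = 5)
B = 4210840 (B = (1622 + 1023)*(5 + 1587) = 2645*1592 = 4210840)
sqrt(-4628 + B) = sqrt(-4628 + 4210840) = sqrt(4206212) = 2*sqrt(1051553)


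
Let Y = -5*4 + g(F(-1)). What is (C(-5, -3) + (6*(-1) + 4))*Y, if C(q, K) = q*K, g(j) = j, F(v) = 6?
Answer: -182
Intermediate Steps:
C(q, K) = K*q
Y = -14 (Y = -5*4 + 6 = -20 + 6 = -14)
(C(-5, -3) + (6*(-1) + 4))*Y = (-3*(-5) + (6*(-1) + 4))*(-14) = (15 + (-6 + 4))*(-14) = (15 - 2)*(-14) = 13*(-14) = -182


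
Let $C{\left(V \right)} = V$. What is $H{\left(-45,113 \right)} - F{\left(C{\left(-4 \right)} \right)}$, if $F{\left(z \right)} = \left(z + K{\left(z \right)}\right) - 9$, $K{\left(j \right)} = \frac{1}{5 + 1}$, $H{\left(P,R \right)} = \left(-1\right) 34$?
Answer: $- \frac{127}{6} \approx -21.167$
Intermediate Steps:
$H{\left(P,R \right)} = -34$
$K{\left(j \right)} = \frac{1}{6}$
$F{\left(z \right)} = - \frac{53}{6} + z$ ($F{\left(z \right)} = \left(z + \frac{1}{6}\right) - 9 = \left(\frac{1}{6} + z\right) - 9 = - \frac{53}{6} + z$)
$H{\left(-45,113 \right)} - F{\left(C{\left(-4 \right)} \right)} = -34 - \left(- \frac{53}{6} - 4\right) = -34 - - \frac{77}{6} = -34 + \frac{77}{6} = - \frac{127}{6}$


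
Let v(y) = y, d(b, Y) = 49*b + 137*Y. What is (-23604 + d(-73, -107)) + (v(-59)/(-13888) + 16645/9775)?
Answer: -1135953165103/27151040 ≈ -41838.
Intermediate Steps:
(-23604 + d(-73, -107)) + (v(-59)/(-13888) + 16645/9775) = (-23604 + (49*(-73) + 137*(-107))) + (-59/(-13888) + 16645/9775) = (-23604 + (-3577 - 14659)) + (-59*(-1/13888) + 16645*(1/9775)) = (-23604 - 18236) + (59/13888 + 3329/1955) = -41840 + 46348497/27151040 = -1135953165103/27151040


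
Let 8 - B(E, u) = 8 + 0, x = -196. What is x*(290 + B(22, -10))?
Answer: -56840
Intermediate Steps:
B(E, u) = 0 (B(E, u) = 8 - (8 + 0) = 8 - 1*8 = 8 - 8 = 0)
x*(290 + B(22, -10)) = -196*(290 + 0) = -196*290 = -56840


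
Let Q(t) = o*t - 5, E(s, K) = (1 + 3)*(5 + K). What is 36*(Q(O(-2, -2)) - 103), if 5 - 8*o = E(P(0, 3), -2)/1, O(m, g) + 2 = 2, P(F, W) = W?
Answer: -3888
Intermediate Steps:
E(s, K) = 20 + 4*K (E(s, K) = 4*(5 + K) = 20 + 4*K)
O(m, g) = 0 (O(m, g) = -2 + 2 = 0)
o = -7/8 (o = 5/8 - (20 + 4*(-2))/(8*1) = 5/8 - (20 - 8)/8 = 5/8 - 3/2 = -7/8 ≈ -0.87500)
Q(t) = -5 - 7*t/8 (Q(t) = -7*t/8 - 5 = -5 - 7*t/8)
36*(Q(O(-2, -2)) - 103) = 36*((-5 - 7/8*0) - 103) = 36*((-5 + 0) - 103) = 36*(-5 - 103) = 36*(-108) = -3888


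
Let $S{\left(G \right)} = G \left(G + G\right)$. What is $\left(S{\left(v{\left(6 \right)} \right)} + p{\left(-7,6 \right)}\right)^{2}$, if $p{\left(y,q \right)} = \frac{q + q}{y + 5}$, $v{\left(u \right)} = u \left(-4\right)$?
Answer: $1313316$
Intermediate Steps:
$v{\left(u \right)} = - 4 u$
$p{\left(y,q \right)} = \frac{2 q}{5 + y}$
$S{\left(G \right)} = 2 G^{2}$ ($S{\left(G \right)} = G 2 G = 2 G^{2}$)
$\left(S{\left(v{\left(6 \right)} \right)} + p{\left(-7,6 \right)}\right)^{2} = \left(2 \left(\left(-4\right) 6\right)^{2} + 2 \cdot 6 \frac{1}{5 - 7}\right)^{2} = \left(2 \left(-24\right)^{2} + 2 \cdot 6 \frac{1}{-2}\right)^{2} = \left(2 \cdot 576 + 2 \cdot 6 \left(- \frac{1}{2}\right)\right)^{2} = \left(1152 - 6\right)^{2} = 1146^{2} = 1313316$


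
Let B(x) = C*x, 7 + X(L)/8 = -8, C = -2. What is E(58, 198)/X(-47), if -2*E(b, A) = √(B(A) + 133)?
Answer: I*√263/240 ≈ 0.067572*I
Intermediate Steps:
X(L) = -120 (X(L) = -56 + 8*(-8) = -56 - 64 = -120)
B(x) = -2*x
E(b, A) = -√(133 - 2*A)/2 (E(b, A) = -√(-2*A + 133)/2 = -√(133 - 2*A)/2)
E(58, 198)/X(-47) = -√(133 - 2*198)/2/(-120) = -√(133 - 396)/2*(-1/120) = -I*√263/2*(-1/120) = I*√263/240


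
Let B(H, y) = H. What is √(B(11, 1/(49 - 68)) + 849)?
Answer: 2*√215 ≈ 29.326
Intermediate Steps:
√(B(11, 1/(49 - 68)) + 849) = √(11 + 849) = √860 = 2*√215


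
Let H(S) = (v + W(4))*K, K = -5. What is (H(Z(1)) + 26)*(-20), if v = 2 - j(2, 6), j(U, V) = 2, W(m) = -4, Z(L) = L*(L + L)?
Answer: -920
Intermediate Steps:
Z(L) = 2*L² (Z(L) = L*(2*L) = 2*L²)
v = 0 (v = 2 - 1*2 = 2 - 2 = 0)
H(S) = 20 (H(S) = (0 - 4)*(-5) = -4*(-5) = 20)
(H(Z(1)) + 26)*(-20) = (20 + 26)*(-20) = 46*(-20) = -920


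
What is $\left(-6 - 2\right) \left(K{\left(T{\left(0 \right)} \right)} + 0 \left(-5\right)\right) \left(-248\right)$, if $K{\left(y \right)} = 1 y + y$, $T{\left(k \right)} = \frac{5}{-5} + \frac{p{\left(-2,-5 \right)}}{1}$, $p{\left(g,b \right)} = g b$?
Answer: $35712$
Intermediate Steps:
$p{\left(g,b \right)} = b g$
$T{\left(k \right)} = 9$ ($T{\left(k \right)} = \frac{5}{-5} + \frac{\left(-5\right) \left(-2\right)}{1} = 5 \left(- \frac{1}{5}\right) + 10 \cdot 1 = -1 + 10 = 9$)
$K{\left(y \right)} = 2 y$ ($K{\left(y \right)} = y + y = 2 y$)
$\left(-6 - 2\right) \left(K{\left(T{\left(0 \right)} \right)} + 0 \left(-5\right)\right) \left(-248\right) = \left(-6 - 2\right) \left(2 \cdot 9 + 0 \left(-5\right)\right) \left(-248\right) = \left(-6 - 2\right) \left(18 + 0\right) \left(-248\right) = \left(-8\right) 18 \left(-248\right) = \left(-144\right) \left(-248\right) = 35712$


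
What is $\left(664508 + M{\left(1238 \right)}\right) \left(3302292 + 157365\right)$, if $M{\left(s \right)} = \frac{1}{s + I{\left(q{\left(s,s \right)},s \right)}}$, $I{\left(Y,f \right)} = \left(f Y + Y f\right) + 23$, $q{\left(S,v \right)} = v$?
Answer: $\frac{2349967799804722567}{1022183} \approx 2.299 \cdot 10^{12}$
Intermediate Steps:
$I{\left(Y,f \right)} = 23 + 2 Y f$ ($I{\left(Y,f \right)} = \left(Y f + Y f\right) + 23 = 2 Y f + 23 = 23 + 2 Y f$)
$M{\left(s \right)} = \frac{1}{23 + s + 2 s^{2}}$ ($M{\left(s \right)} = \frac{1}{s + \left(23 + 2 s s\right)} = \frac{1}{s + \left(23 + 2 s^{2}\right)} = \frac{1}{23 + s + 2 s^{2}}$)
$\left(664508 + M{\left(1238 \right)}\right) \left(3302292 + 157365\right) = \left(664508 + \frac{1}{23 + 1238 + 2 \cdot 1238^{2}}\right) \left(3302292 + 157365\right) = \left(664508 + \frac{1}{23 + 1238 + 2 \cdot 1532644}\right) 3459657 = \left(664508 + \frac{1}{23 + 1238 + 3065288}\right) 3459657 = \left(664508 + \frac{1}{3066549}\right) 3459657 = \frac{2037746342893}{3066549} \cdot 3459657 = \frac{2349967799804722567}{1022183}$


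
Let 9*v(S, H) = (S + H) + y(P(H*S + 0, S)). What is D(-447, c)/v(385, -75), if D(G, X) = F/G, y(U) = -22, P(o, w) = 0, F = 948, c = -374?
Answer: -79/1192 ≈ -0.066275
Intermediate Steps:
v(S, H) = -22/9 + H/9 + S/9 (v(S, H) = ((S + H) - 22)/9 = ((H + S) - 22)/9 = (-22 + H + S)/9 = -22/9 + H/9 + S/9)
D(G, X) = 948/G
D(-447, c)/v(385, -75) = (948/(-447))/(-22/9 + (⅑)*(-75) + (⅑)*385) = (948*(-1/447))/(-22/9 - 25/3 + 385/9) = -316/149/32 = -316/149*1/32 = -79/1192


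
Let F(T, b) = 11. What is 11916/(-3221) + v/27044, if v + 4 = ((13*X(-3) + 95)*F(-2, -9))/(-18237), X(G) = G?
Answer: -1469306291423/397150449897 ≈ -3.6996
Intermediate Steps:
v = -73564/18237 (v = -4 + ((13*(-3) + 95)*11)/(-18237) = -4 + ((-39 + 95)*11)*(-1/18237) = -4 + (56*11)*(-1/18237) = -4 + 616*(-1/18237) = -4 - 616/18237 = -73564/18237 ≈ -4.0338)
11916/(-3221) + v/27044 = 11916/(-3221) - 73564/18237/27044 = 11916*(-1/3221) - 73564/18237*1/27044 = -11916/3221 - 18391/123300357 = -1469306291423/397150449897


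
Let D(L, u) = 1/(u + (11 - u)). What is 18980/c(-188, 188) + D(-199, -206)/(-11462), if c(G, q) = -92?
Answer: -598259113/2899886 ≈ -206.30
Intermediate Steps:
D(L, u) = 1/11
18980/c(-188, 188) + D(-199, -206)/(-11462) = 18980/(-92) + (1/11)/(-11462) = 18980*(-1/92) + (1/11)*(-1/11462) = -4745/23 - 1/126082 = -598259113/2899886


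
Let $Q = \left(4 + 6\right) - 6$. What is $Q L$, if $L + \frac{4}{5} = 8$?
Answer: $\frac{144}{5} \approx 28.8$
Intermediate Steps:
$L = \frac{36}{5}$ ($L = - \frac{4}{5} + 8 = \frac{36}{5} \approx 7.2$)
$Q = 4$ ($Q = 10 - 6 = 4$)
$Q L = 4 \cdot \frac{36}{5} = \frac{144}{5}$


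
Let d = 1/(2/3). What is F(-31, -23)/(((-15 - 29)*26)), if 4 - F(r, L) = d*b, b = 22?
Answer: 29/1144 ≈ 0.025350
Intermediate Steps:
d = 3/2 (d = 1/(2*(⅓)) = 1/(⅔) = 1*(3/2) = 3/2 ≈ 1.5000)
F(r, L) = -29 (F(r, L) = 4 - 3*22/2 = 4 - 1*33 = 4 - 33 = -29)
F(-31, -23)/(((-15 - 29)*26)) = -29*1/(26*(-15 - 29)) = -29/((-44*26)) = -29/(-1144) = -29*(-1/1144) = 29/1144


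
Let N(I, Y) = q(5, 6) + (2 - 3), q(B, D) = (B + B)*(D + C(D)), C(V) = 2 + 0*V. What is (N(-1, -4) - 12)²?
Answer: 4489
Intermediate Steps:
C(V) = 2 (C(V) = 2 + 0 = 2)
q(B, D) = 2*B*(2 + D) (q(B, D) = (B + B)*(D + 2) = (2*B)*(2 + D) = 2*B*(2 + D))
N(I, Y) = 79 (N(I, Y) = 2*5*(2 + 6) + (2 - 3) = 2*5*8 - 1 = 80 - 1 = 79)
(N(-1, -4) - 12)² = (79 - 12)² = 67² = 4489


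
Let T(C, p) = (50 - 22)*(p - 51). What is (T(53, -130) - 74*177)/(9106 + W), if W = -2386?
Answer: -9083/3360 ≈ -2.7033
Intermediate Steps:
T(C, p) = -1428 + 28*p (T(C, p) = 28*(-51 + p) = -1428 + 28*p)
(T(53, -130) - 74*177)/(9106 + W) = ((-1428 + 28*(-130)) - 74*177)/(9106 - 2386) = ((-1428 - 3640) - 13098)/6720 = (-5068 - 13098)*(1/6720) = -18166*1/6720 = -9083/3360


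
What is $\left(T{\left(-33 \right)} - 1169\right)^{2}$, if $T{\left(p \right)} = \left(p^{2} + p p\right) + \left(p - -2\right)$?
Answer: $956484$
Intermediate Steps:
$T{\left(p \right)} = 2 + p + 2 p^{2}$ ($T{\left(p \right)} = \left(p^{2} + p^{2}\right) + \left(p + 2\right) = 2 p^{2} + \left(2 + p\right) = 2 + p + 2 p^{2}$)
$\left(T{\left(-33 \right)} - 1169\right)^{2} = \left(\left(2 - 33 + 2 \left(-33\right)^{2}\right) - 1169\right)^{2} = \left(\left(2 - 33 + 2 \cdot 1089\right) - 1169\right)^{2} = \left(\left(2 - 33 + 2178\right) - 1169\right)^{2} = \left(2147 - 1169\right)^{2} = 978^{2} = 956484$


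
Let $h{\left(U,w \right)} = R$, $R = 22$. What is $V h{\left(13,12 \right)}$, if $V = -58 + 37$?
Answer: $-462$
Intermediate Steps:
$h{\left(U,w \right)} = 22$
$V = -21$
$V h{\left(13,12 \right)} = \left(-21\right) 22 = -462$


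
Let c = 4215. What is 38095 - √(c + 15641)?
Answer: 38095 - 4*√1241 ≈ 37954.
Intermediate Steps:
38095 - √(c + 15641) = 38095 - √(4215 + 15641) = 38095 - √19856 = 38095 - 4*√1241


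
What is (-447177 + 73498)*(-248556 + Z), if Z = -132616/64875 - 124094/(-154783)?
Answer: 932665140812765081462/10041547125 ≈ 9.2881e+10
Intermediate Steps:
Z = -12476104078/10041547125 (Z = -132616*1/64875 - 124094*(-1/154783) = -132616/64875 + 124094/154783 = -12476104078/10041547125 ≈ -1.2424)
(-447177 + 73498)*(-248556 + Z) = (-447177 + 73498)*(-248556 - 12476104078/10041547125) = -373679*(-2495899263305578/10041547125) = 932665140812765081462/10041547125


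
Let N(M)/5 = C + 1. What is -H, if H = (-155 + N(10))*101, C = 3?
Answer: 13635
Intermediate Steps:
N(M) = 20 (N(M) = 5*(3 + 1) = 5*4 = 20)
H = -13635 (H = (-155 + 20)*101 = -135*101 = -13635)
-H = -1*(-13635) = 13635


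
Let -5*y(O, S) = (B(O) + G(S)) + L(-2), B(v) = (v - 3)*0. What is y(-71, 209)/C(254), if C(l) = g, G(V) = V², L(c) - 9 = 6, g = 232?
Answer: -5462/145 ≈ -37.669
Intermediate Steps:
L(c) = 15 (L(c) = 9 + 6 = 15)
C(l) = 232
B(v) = 0 (B(v) = (-3 + v)*0 = 0)
y(O, S) = -3 - S²/5 (y(O, S) = -((0 + S²) + 15)/5 = -(S² + 15)/5 = -(15 + S²)/5 = -3 - S²/5)
y(-71, 209)/C(254) = (-3 - ⅕*209²)/232 = (-3 - ⅕*43681)*(1/232) = (-3 - 43681/5)*(1/232) = -43696/5*1/232 = -5462/145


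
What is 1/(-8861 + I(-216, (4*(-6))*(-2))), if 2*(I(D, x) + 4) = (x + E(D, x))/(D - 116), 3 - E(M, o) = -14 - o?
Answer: -664/5886473 ≈ -0.00011280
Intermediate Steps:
E(M, o) = 17 + o (E(M, o) = 3 - (-14 - o) = 3 + (14 + o) = 17 + o)
I(D, x) = -4 + (17 + 2*x)/(2*(-116 + D)) (I(D, x) = -4 + ((x + (17 + x))/(D - 116))/2 = -4 + ((17 + 2*x)/(-116 + D))/2 = -4 + (17 + 2*x)/(2*(-116 + D)))
1/(-8861 + I(-216, (4*(-6))*(-2))) = 1/(-8861 + (945/2 + (4*(-6))*(-2) - 4*(-216))/(-116 - 216)) = 1/(-8861 + (945/2 - 24*(-2) + 864)/(-332)) = 1/(-8861 - (945/2 + 48 + 864)/332) = 1/(-8861 - 1/332*2769/2) = 1/(-8861 - 2769/664) = 1/(-5886473/664) = -664/5886473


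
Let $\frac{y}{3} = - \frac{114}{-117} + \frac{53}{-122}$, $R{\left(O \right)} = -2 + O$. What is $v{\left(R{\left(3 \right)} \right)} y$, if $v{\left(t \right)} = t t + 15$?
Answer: $\frac{20552}{793} \approx 25.917$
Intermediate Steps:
$v{\left(t \right)} = 15 + t^{2}$ ($v{\left(t \right)} = t^{2} + 15 = 15 + t^{2}$)
$y = \frac{2569}{1586}$ ($y = 3 \left(- \frac{114}{-117} + \frac{53}{-122}\right) = 3 \left(\left(-114\right) \left(- \frac{1}{117}\right) + 53 \left(- \frac{1}{122}\right)\right) = 3 \left(\frac{38}{39} - \frac{53}{122}\right) = 3 \cdot \frac{2569}{4758} = \frac{2569}{1586} \approx 1.6198$)
$v{\left(R{\left(3 \right)} \right)} y = \left(15 + \left(-2 + 3\right)^{2}\right) \frac{2569}{1586} = \left(15 + 1^{2}\right) \frac{2569}{1586} = \left(15 + 1\right) \frac{2569}{1586} = 16 \cdot \frac{2569}{1586} = \frac{20552}{793}$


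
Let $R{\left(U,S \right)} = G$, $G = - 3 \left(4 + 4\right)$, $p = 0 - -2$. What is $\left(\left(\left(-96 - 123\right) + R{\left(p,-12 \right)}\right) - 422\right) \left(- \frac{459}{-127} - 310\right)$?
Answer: $\frac{25875815}{127} \approx 2.0375 \cdot 10^{5}$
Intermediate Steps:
$p = 2$ ($p = 0 + 2 = 2$)
$G = -24$ ($G = \left(-3\right) 8 = -24$)
$R{\left(U,S \right)} = -24$
$\left(\left(\left(-96 - 123\right) + R{\left(p,-12 \right)}\right) - 422\right) \left(- \frac{459}{-127} - 310\right) = \left(\left(\left(-96 - 123\right) - 24\right) - 422\right) \left(- \frac{459}{-127} - 310\right) = \left(\left(-219 - 24\right) - 422\right) \left(\left(-459\right) \left(- \frac{1}{127}\right) - 310\right) = \left(-243 - 422\right) \left(\frac{459}{127} - 310\right) = \left(-665\right) \left(- \frac{38911}{127}\right) = \frac{25875815}{127}$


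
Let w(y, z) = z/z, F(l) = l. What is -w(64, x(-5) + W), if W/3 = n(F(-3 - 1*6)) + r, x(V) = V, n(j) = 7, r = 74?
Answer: -1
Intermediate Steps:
W = 243 (W = 3*(7 + 74) = 3*81 = 243)
w(y, z) = 1
-w(64, x(-5) + W) = -1*1 = -1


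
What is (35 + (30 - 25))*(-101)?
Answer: -4040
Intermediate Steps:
(35 + (30 - 25))*(-101) = (35 + 5)*(-101) = 40*(-101) = -4040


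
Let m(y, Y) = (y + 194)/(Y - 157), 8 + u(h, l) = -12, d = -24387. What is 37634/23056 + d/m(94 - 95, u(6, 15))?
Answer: 49764232153/2224904 ≈ 22367.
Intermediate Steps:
u(h, l) = -20 (u(h, l) = -8 - 12 = -20)
m(y, Y) = (194 + y)/(-157 + Y)
37634/23056 + d/m(94 - 95, u(6, 15)) = 37634/23056 - 24387*(-157 - 20)/(194 + (94 - 95)) = 37634*(1/23056) - 24387*(-177/(194 - 1)) = 18817/11528 - 24387/((-1/177*193)) = 18817/11528 - 24387/(-193/177) = 18817/11528 - 24387*(-177/193) = 18817/11528 + 4316499/193 = 49764232153/2224904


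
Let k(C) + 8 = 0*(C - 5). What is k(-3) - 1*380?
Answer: -388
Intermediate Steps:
k(C) = -8 (k(C) = -8 + 0*(C - 5) = -8 + 0*(-5 + C) = -8 + 0 = -8)
k(-3) - 1*380 = -8 - 1*380 = -8 - 380 = -388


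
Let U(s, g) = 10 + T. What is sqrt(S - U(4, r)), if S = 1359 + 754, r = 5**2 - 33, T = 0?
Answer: sqrt(2103) ≈ 45.858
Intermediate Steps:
r = -8 (r = 25 - 33 = -8)
U(s, g) = 10 (U(s, g) = 10 + 0 = 10)
S = 2113
sqrt(S - U(4, r)) = sqrt(2113 - 1*10) = sqrt(2113 - 10) = sqrt(2103)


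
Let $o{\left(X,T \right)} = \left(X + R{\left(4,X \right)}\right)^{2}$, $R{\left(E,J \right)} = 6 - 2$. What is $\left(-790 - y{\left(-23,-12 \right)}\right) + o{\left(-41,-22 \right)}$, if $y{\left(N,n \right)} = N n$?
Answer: $303$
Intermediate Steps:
$R{\left(E,J \right)} = 4$ ($R{\left(E,J \right)} = 6 - 2 = 4$)
$o{\left(X,T \right)} = \left(4 + X\right)^{2}$ ($o{\left(X,T \right)} = \left(X + 4\right)^{2} = \left(4 + X\right)^{2}$)
$\left(-790 - y{\left(-23,-12 \right)}\right) + o{\left(-41,-22 \right)} = \left(-790 - \left(-23\right) \left(-12\right)\right) + \left(4 - 41\right)^{2} = \left(-790 - 276\right) + \left(-37\right)^{2} = \left(-790 - 276\right) + 1369 = -1066 + 1369 = 303$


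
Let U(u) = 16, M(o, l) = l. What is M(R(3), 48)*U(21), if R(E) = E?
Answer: 768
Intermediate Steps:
M(R(3), 48)*U(21) = 48*16 = 768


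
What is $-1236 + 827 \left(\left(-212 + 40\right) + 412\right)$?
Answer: $197244$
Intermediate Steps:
$-1236 + 827 \left(\left(-212 + 40\right) + 412\right) = -1236 + 827 \left(-172 + 412\right) = -1236 + 827 \cdot 240 = -1236 + 198480 = 197244$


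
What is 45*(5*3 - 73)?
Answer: -2610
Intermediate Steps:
45*(5*3 - 73) = 45*(15 - 73) = 45*(-58) = -2610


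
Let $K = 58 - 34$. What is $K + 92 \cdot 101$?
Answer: $9316$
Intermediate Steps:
$K = 24$
$K + 92 \cdot 101 = 24 + 92 \cdot 101 = 24 + 9292 = 9316$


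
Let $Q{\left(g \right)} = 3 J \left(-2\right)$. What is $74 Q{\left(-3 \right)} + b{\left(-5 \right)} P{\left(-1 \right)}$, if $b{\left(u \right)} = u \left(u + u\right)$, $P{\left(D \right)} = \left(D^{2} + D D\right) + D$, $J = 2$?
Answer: $-838$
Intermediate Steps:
$P{\left(D \right)} = D + 2 D^{2}$ ($P{\left(D \right)} = \left(D^{2} + D^{2}\right) + D = 2 D^{2} + D = D + 2 D^{2}$)
$Q{\left(g \right)} = -12$ ($Q{\left(g \right)} = 3 \cdot 2 \left(-2\right) = 6 \left(-2\right) = -12$)
$b{\left(u \right)} = 2 u^{2}$ ($b{\left(u \right)} = u 2 u = 2 u^{2}$)
$74 Q{\left(-3 \right)} + b{\left(-5 \right)} P{\left(-1 \right)} = 74 \left(-12\right) + 2 \left(-5\right)^{2} \left(- (1 + 2 \left(-1\right))\right) = -888 + 2 \cdot 25 \left(- (1 - 2)\right) = -888 + 50 \left(\left(-1\right) \left(-1\right)\right) = -888 + 50 \cdot 1 = -888 + 50 = -838$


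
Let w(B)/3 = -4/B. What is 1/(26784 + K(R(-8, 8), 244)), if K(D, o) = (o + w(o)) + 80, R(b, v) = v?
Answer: 61/1653585 ≈ 3.6890e-5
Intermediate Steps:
w(B) = -12/B (w(B) = 3*(-4/B) = -12/B)
K(D, o) = 80 + o - 12/o (K(D, o) = (o - 12/o) + 80 = 80 + o - 12/o)
1/(26784 + K(R(-8, 8), 244)) = 1/(26784 + (80 + 244 - 12/244)) = 1/(26784 + (80 + 244 - 12*1/244)) = 1/(26784 + (80 + 244 - 3/61)) = 1/(26784 + 19761/61) = 1/(1653585/61) = 61/1653585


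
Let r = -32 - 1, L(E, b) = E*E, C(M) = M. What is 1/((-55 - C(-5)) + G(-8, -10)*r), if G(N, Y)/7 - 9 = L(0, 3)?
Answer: -1/2129 ≈ -0.00046970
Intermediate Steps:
L(E, b) = E**2
G(N, Y) = 63 (G(N, Y) = 63 + 7*0**2 = 63 + 7*0 = 63 + 0 = 63)
r = -33
1/((-55 - C(-5)) + G(-8, -10)*r) = 1/((-55 - 1*(-5)) + 63*(-33)) = 1/((-55 + 5) - 2079) = 1/(-50 - 2079) = 1/(-2129) = -1/2129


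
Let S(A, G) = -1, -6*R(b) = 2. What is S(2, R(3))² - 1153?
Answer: -1152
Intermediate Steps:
R(b) = -⅓ (R(b) = -⅙*2 = -⅓)
S(2, R(3))² - 1153 = (-1)² - 1153 = 1 - 1153 = -1152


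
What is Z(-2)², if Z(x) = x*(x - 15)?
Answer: 1156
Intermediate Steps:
Z(x) = x*(-15 + x)
Z(-2)² = (-2*(-15 - 2))² = (-2*(-17))² = 34² = 1156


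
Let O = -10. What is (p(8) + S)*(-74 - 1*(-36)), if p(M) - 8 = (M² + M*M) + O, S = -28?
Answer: -3724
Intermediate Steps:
p(M) = -2 + 2*M² (p(M) = 8 + ((M² + M*M) - 10) = 8 + ((M² + M²) - 10) = 8 + (2*M² - 10) = 8 + (-10 + 2*M²) = -2 + 2*M²)
(p(8) + S)*(-74 - 1*(-36)) = ((-2 + 2*8²) - 28)*(-74 - 1*(-36)) = ((-2 + 2*64) - 28)*(-74 + 36) = ((-2 + 128) - 28)*(-38) = (126 - 28)*(-38) = 98*(-38) = -3724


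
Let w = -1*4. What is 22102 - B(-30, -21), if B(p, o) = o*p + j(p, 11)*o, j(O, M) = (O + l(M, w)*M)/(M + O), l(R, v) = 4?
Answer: 407674/19 ≈ 21457.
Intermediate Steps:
w = -4
j(O, M) = (O + 4*M)/(M + O)
B(p, o) = o*p + o*(44 + p)/(11 + p) (B(p, o) = o*p + ((p + 4*11)/(11 + p))*o = o*p + ((p + 44)/(11 + p))*o = o*p + ((44 + p)/(11 + p))*o = o*p + o*(44 + p)/(11 + p))
22102 - B(-30, -21) = 22102 - (-21)*(44 - 30 - 30*(11 - 30))/(11 - 30) = 22102 - (-21)*(44 - 30 - 30*(-19))/(-19) = 22102 - (-21)*(-1)*(44 - 30 + 570)/19 = 22102 - (-21)*(-1)*584/19 = 22102 - 1*12264/19 = 22102 - 12264/19 = 407674/19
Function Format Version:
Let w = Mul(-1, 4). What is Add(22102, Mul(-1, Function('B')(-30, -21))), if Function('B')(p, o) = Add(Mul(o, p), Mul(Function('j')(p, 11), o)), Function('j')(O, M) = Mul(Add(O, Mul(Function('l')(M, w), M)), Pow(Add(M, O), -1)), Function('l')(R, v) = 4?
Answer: Rational(407674, 19) ≈ 21457.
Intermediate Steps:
w = -4
Function('j')(O, M) = Mul(Pow(Add(M, O), -1), Add(O, Mul(4, M))) (Function('j')(O, M) = Mul(Add(O, Mul(4, M)), Pow(Add(M, O), -1)) = Mul(Pow(Add(M, O), -1), Add(O, Mul(4, M))))
Function('B')(p, o) = Add(Mul(o, p), Mul(o, Pow(Add(11, p), -1), Add(44, p))) (Function('B')(p, o) = Add(Mul(o, p), Mul(Mul(Pow(Add(11, p), -1), Add(p, Mul(4, 11))), o)) = Add(Mul(o, p), Mul(Mul(Pow(Add(11, p), -1), Add(p, 44)), o)) = Add(Mul(o, p), Mul(Mul(Pow(Add(11, p), -1), Add(44, p)), o)) = Add(Mul(o, p), Mul(o, Pow(Add(11, p), -1), Add(44, p))))
Add(22102, Mul(-1, Function('B')(-30, -21))) = Add(22102, Mul(-1, Mul(-21, Pow(Add(11, -30), -1), Add(44, -30, Mul(-30, Add(11, -30)))))) = Add(22102, Mul(-1, Mul(-21, Pow(-19, -1), Add(44, -30, Mul(-30, -19))))) = Add(22102, Mul(-1, Mul(-21, Rational(-1, 19), Add(44, -30, 570)))) = Add(22102, Mul(-1, Mul(-21, Rational(-1, 19), 584))) = Add(22102, Mul(-1, Rational(12264, 19))) = Add(22102, Rational(-12264, 19)) = Rational(407674, 19)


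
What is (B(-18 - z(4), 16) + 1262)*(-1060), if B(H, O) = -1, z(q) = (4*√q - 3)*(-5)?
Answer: -1336660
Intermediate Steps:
z(q) = 15 - 20*√q (z(q) = (-3 + 4*√q)*(-5) = 15 - 20*√q)
(B(-18 - z(4), 16) + 1262)*(-1060) = (-1 + 1262)*(-1060) = 1261*(-1060) = -1336660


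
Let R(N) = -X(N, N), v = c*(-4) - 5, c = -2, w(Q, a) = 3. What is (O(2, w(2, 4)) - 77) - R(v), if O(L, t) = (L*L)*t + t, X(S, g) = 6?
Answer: -56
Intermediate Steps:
O(L, t) = t + t*L**2 (O(L, t) = L**2*t + t = t*L**2 + t = t + t*L**2)
v = 3 (v = -2*(-4) - 5 = 8 - 5 = 3)
R(N) = -6 (R(N) = -1*6 = -6)
(O(2, w(2, 4)) - 77) - R(v) = (3*(1 + 2**2) - 77) - 1*(-6) = (3*(1 + 4) - 77) + 6 = (3*5 - 77) + 6 = (15 - 77) + 6 = -62 + 6 = -56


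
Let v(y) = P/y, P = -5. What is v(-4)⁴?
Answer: 625/256 ≈ 2.4414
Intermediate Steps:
v(y) = -5/y
v(-4)⁴ = (-5/(-4))⁴ = (-5*(-¼))⁴ = (5/4)⁴ = 625/256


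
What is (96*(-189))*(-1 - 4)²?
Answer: -453600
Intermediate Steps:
(96*(-189))*(-1 - 4)² = -18144*(-5)² = -18144*25 = -453600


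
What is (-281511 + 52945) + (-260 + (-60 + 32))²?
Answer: -145622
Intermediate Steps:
(-281511 + 52945) + (-260 + (-60 + 32))² = -228566 + (-260 - 28)² = -228566 + (-288)² = -228566 + 82944 = -145622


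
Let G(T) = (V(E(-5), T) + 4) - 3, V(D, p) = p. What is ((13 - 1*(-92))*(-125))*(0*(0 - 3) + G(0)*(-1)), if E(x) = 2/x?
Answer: 13125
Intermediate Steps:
G(T) = 1 + T (G(T) = (T + 4) - 3 = (4 + T) - 3 = 1 + T)
((13 - 1*(-92))*(-125))*(0*(0 - 3) + G(0)*(-1)) = ((13 - 1*(-92))*(-125))*(0*(0 - 3) + (1 + 0)*(-1)) = ((13 + 92)*(-125))*(0*(-3) + 1*(-1)) = (105*(-125))*(0 - 1) = -13125*(-1) = 13125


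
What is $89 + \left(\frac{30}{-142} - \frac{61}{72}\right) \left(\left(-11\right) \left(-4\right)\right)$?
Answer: $\frac{54221}{1278} \approx 42.426$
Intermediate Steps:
$89 + \left(\frac{30}{-142} - \frac{61}{72}\right) \left(\left(-11\right) \left(-4\right)\right) = 89 + \left(30 \left(- \frac{1}{142}\right) - \frac{61}{72}\right) 44 = 89 + \left(- \frac{15}{71} - \frac{61}{72}\right) 44 = 89 - \frac{59521}{1278} = \frac{54221}{1278}$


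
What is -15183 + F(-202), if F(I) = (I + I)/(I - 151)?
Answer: -5359195/353 ≈ -15182.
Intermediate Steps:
F(I) = 2*I/(-151 + I) (F(I) = (2*I)/(-151 + I) = 2*I/(-151 + I))
-15183 + F(-202) = -15183 + 2*(-202)/(-151 - 202) = -15183 + 2*(-202)/(-353) = -15183 + 2*(-202)*(-1/353) = -15183 + 404/353 = -5359195/353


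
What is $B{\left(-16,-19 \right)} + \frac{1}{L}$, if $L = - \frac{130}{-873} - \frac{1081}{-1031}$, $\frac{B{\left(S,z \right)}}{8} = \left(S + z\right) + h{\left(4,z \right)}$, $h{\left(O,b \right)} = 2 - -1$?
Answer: $- \frac{275002145}{1077743} \approx -255.16$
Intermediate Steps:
$h{\left(O,b \right)} = 3$ ($h{\left(O,b \right)} = 2 + 1 = 3$)
$B{\left(S,z \right)} = 24 + 8 S + 8 z$ ($B{\left(S,z \right)} = 8 \left(\left(S + z\right) + 3\right) = 8 \left(3 + S + z\right) = 24 + 8 S + 8 z$)
$L = \frac{1077743}{900063}$ ($L = \left(-130\right) \left(- \frac{1}{873}\right) - - \frac{1081}{1031} = \frac{130}{873} + \frac{1081}{1031} = \frac{1077743}{900063} \approx 1.1974$)
$B{\left(-16,-19 \right)} + \frac{1}{L} = \left(24 + 8 \left(-16\right) + 8 \left(-19\right)\right) + \frac{1}{\frac{1077743}{900063}} = \left(24 - 128 - 152\right) + \frac{900063}{1077743} = -256 + \frac{900063}{1077743} = - \frac{275002145}{1077743}$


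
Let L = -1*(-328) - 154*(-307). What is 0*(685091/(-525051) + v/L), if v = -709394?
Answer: 0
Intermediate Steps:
L = 47606 (L = 328 + 47278 = 47606)
0*(685091/(-525051) + v/L) = 0*(685091/(-525051) - 709394/47606) = 0*(685091*(-1/525051) - 709394*1/47606) = 0*(-685091/525051 - 354697/23803) = 0*(-202541235620/12497788953) = 0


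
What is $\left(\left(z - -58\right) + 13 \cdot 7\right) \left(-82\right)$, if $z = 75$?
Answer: $-18368$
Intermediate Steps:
$\left(\left(z - -58\right) + 13 \cdot 7\right) \left(-82\right) = \left(\left(75 - -58\right) + 13 \cdot 7\right) \left(-82\right) = \left(\left(75 + 58\right) + 91\right) \left(-82\right) = \left(133 + 91\right) \left(-82\right) = 224 \left(-82\right) = -18368$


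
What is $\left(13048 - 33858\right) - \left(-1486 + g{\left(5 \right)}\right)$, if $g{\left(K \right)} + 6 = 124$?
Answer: $-19442$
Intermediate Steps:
$g{\left(K \right)} = 118$ ($g{\left(K \right)} = -6 + 124 = 118$)
$\left(13048 - 33858\right) - \left(-1486 + g{\left(5 \right)}\right) = \left(13048 - 33858\right) + \left(1486 - 118\right) = -20810 + \left(1486 - 118\right) = -20810 + 1368 = -19442$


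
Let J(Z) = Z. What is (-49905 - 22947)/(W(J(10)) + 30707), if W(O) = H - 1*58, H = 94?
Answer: -72852/30743 ≈ -2.3697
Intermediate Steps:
W(O) = 36 (W(O) = 94 - 1*58 = 94 - 58 = 36)
(-49905 - 22947)/(W(J(10)) + 30707) = (-49905 - 22947)/(36 + 30707) = -72852/30743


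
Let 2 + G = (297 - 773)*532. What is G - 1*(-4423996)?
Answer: 4170762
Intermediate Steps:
G = -253234 (G = -2 + (297 - 773)*532 = -2 - 476*532 = -2 - 253232 = -253234)
G - 1*(-4423996) = -253234 - 1*(-4423996) = -253234 + 4423996 = 4170762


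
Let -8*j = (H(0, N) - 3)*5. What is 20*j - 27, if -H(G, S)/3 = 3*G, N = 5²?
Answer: 21/2 ≈ 10.500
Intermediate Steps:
N = 25
H(G, S) = -9*G
j = 15/8 (j = -(-9*0 - 3)*5/8 = -(0 - 3)*5/8 = -(-3)*5/8 = -⅛*(-15) = 15/8 ≈ 1.8750)
20*j - 27 = 20*(15/8) - 27 = 75/2 - 27 = 21/2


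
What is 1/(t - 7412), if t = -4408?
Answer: -1/11820 ≈ -8.4602e-5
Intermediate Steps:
1/(t - 7412) = 1/(-4408 - 7412) = 1/(-11820) = -1/11820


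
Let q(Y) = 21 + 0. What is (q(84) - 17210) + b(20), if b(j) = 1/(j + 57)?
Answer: -1323552/77 ≈ -17189.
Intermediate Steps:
q(Y) = 21
b(j) = 1/(57 + j)
(q(84) - 17210) + b(20) = (21 - 17210) + 1/(57 + 20) = -17189 + 1/77 = -1323552/77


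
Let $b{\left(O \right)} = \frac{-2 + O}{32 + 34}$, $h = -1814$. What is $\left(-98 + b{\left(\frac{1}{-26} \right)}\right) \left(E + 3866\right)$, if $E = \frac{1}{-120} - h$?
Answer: $- \frac{114659265379}{205920} \approx -5.5682 \cdot 10^{5}$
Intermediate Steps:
$E = \frac{217679}{120}$ ($E = \frac{1}{-120} - -1814 = - \frac{1}{120} + 1814 = \frac{217679}{120} \approx 1814.0$)
$b{\left(O \right)} = - \frac{1}{33} + \frac{O}{66}$ ($b{\left(O \right)} = \frac{-2 + O}{66} = \left(-2 + O\right) \frac{1}{66} = - \frac{1}{33} + \frac{O}{66}$)
$\left(-98 + b{\left(\frac{1}{-26} \right)}\right) \left(E + 3866\right) = \left(-98 - \left(\frac{1}{33} - \frac{1}{66 \left(-26\right)}\right)\right) \left(\frac{217679}{120} + 3866\right) = \left(-98 + \left(- \frac{1}{33} + \frac{1}{66} \left(- \frac{1}{26}\right)\right)\right) \frac{681599}{120} = \left(-98 - \frac{53}{1716}\right) \frac{681599}{120} = \left(- \frac{168221}{1716}\right) \frac{681599}{120} = - \frac{114659265379}{205920}$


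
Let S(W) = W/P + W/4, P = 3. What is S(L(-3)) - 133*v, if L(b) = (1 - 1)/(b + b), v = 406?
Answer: -53998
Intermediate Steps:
L(b) = 0 (L(b) = 0/((2*b)) = 0*(1/(2*b)) = 0)
S(W) = 7*W/12 (S(W) = W/3 + W/4 = 7*W/12)
S(L(-3)) - 133*v = (7/12)*0 - 133*406 = 0 - 53998 = -53998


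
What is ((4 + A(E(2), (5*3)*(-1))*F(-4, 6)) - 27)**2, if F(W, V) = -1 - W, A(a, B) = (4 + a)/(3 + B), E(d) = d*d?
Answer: 625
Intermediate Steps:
E(d) = d**2
A(a, B) = (4 + a)/(3 + B)
((4 + A(E(2), (5*3)*(-1))*F(-4, 6)) - 27)**2 = ((4 + ((4 + 2**2)/(3 + (5*3)*(-1)))*(-1 - 1*(-4))) - 27)**2 = ((4 + ((4 + 4)/(3 + 15*(-1)))*(-1 + 4)) - 27)**2 = ((4 + (8/(3 - 15))*3) - 27)**2 = ((4 + (8/(-12))*3) - 27)**2 = ((4 - 1/12*8*3) - 27)**2 = ((4 - 2/3*3) - 27)**2 = ((4 - 2) - 27)**2 = (2 - 27)**2 = (-25)**2 = 625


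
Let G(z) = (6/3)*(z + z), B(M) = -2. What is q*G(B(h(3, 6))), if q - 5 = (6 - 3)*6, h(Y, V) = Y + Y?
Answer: -184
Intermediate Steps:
h(Y, V) = 2*Y
G(z) = 4*z (G(z) = (6*(⅓))*(2*z) = 2*(2*z) = 4*z)
q = 23 (q = 5 + (6 - 3)*6 = 5 + 3*6 = 5 + 18 = 23)
q*G(B(h(3, 6))) = 23*(4*(-2)) = 23*(-8) = -184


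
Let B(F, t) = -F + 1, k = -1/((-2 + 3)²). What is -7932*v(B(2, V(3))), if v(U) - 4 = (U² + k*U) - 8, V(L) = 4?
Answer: 15864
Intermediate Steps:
k = -1 (k = -1/(1²) = -1/1 = -1*1 = -1)
B(F, t) = 1 - F
v(U) = -4 + U² - U (v(U) = 4 + ((U² - U) - 8) = 4 + (-8 + U² - U) = -4 + U² - U)
-7932*v(B(2, V(3))) = -7932*(-4 + (1 - 1*2)² - (1 - 1*2)) = -7932*(-4 + (1 - 2)² - (1 - 2)) = -7932*(-4 + (-1)² - 1*(-1)) = -7932*(-4 + 1 + 1) = -7932*(-2) = 15864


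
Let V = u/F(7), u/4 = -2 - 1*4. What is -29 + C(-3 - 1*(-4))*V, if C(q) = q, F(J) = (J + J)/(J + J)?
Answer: -53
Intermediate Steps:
F(J) = 1 (F(J) = (2*J)/((2*J)) = (2*J)*(1/(2*J)) = 1)
u = -24 (u = 4*(-2 - 1*4) = 4*(-2 - 4) = 4*(-6) = -24)
V = -24 (V = -24/1 = -24*1 = -24)
-29 + C(-3 - 1*(-4))*V = -29 + (-3 - 1*(-4))*(-24) = -29 + (-3 + 4)*(-24) = -29 + 1*(-24) = -29 - 24 = -53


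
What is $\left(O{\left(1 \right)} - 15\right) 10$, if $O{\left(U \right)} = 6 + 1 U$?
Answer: $-80$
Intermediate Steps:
$O{\left(U \right)} = 6 + U$
$\left(O{\left(1 \right)} - 15\right) 10 = \left(\left(6 + 1\right) - 15\right) 10 = \left(7 - 15\right) 10 = \left(-8\right) 10 = -80$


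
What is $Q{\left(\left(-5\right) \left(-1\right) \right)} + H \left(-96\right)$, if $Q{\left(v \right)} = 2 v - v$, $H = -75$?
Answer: $7205$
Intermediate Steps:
$Q{\left(v \right)} = v$
$Q{\left(\left(-5\right) \left(-1\right) \right)} + H \left(-96\right) = \left(-5\right) \left(-1\right) - -7200 = 5 + 7200 = 7205$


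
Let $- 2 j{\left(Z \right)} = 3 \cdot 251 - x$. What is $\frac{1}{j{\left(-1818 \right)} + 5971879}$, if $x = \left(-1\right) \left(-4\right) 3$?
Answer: $\frac{2}{11943017} \approx 1.6746 \cdot 10^{-7}$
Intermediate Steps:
$x = 12$ ($x = 4 \cdot 3 = 12$)
$j{\left(Z \right)} = - \frac{741}{2}$ ($j{\left(Z \right)} = - \frac{3 \cdot 251 - 12}{2} = - \frac{753 - 12}{2} = \left(- \frac{1}{2}\right) 741 = - \frac{741}{2}$)
$\frac{1}{j{\left(-1818 \right)} + 5971879} = \frac{1}{- \frac{741}{2} + 5971879} = \frac{1}{\frac{11943017}{2}} = \frac{2}{11943017}$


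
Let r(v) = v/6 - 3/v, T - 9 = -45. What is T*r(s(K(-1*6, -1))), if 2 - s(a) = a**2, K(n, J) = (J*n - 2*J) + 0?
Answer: 11478/31 ≈ 370.26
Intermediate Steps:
T = -36 (T = 9 - 45 = -36)
K(n, J) = -2*J + J*n (K(n, J) = (-2*J + J*n) + 0 = -2*J + J*n)
s(a) = 2 - a**2
r(v) = -3/v + v/6 (r(v) = v*(1/6) - 3/v = v/6 - 3/v = -3/v + v/6)
T*r(s(K(-1*6, -1))) = -36*(-3/(2 - (-(-2 - 1*6))**2) + (2 - (-(-2 - 1*6))**2)/6) = -36*(-3/(2 - (-(-2 - 6))**2) + (2 - (-(-2 - 6))**2)/6) = -36*(-3/(2 - (-1*(-8))**2) + (2 - (-1*(-8))**2)/6) = -36*(-3/(2 - 1*8**2) + (2 - 1*8**2)/6) = -36*(-3/(2 - 1*64) + (2 - 1*64)/6) = -36*(-3/(2 - 64) + (2 - 64)/6) = -36*(-3/(-62) + (1/6)*(-62)) = -36*(-3*(-1/62) - 31/3) = -36*(3/62 - 31/3) = -36*(-1913/186) = 11478/31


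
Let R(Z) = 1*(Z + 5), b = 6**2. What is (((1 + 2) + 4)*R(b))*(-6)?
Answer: -1722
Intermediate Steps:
b = 36
R(Z) = 5 + Z (R(Z) = 1*(5 + Z) = 5 + Z)
(((1 + 2) + 4)*R(b))*(-6) = (((1 + 2) + 4)*(5 + 36))*(-6) = ((3 + 4)*41)*(-6) = (7*41)*(-6) = 287*(-6) = -1722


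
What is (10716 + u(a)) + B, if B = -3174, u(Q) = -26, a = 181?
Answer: 7516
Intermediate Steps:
(10716 + u(a)) + B = (10716 - 26) - 3174 = 10690 - 3174 = 7516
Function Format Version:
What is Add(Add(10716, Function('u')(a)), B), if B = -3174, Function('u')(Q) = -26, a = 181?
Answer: 7516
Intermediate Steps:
Add(Add(10716, Function('u')(a)), B) = Add(Add(10716, -26), -3174) = Add(10690, -3174) = 7516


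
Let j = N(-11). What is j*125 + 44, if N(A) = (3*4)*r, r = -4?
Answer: -5956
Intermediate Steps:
N(A) = -48 (N(A) = (3*4)*(-4) = 12*(-4) = -48)
j = -48
j*125 + 44 = -48*125 + 44 = -6000 + 44 = -5956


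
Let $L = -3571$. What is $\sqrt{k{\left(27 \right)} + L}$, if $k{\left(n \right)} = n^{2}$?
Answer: $7 i \sqrt{58} \approx 53.31 i$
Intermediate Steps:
$\sqrt{k{\left(27 \right)} + L} = \sqrt{27^{2} - 3571} = \sqrt{729 - 3571} = \sqrt{-2842} = 7 i \sqrt{58}$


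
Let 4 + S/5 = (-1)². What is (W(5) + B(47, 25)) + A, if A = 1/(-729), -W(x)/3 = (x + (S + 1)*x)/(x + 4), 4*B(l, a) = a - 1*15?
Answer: 35233/1458 ≈ 24.165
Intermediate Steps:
B(l, a) = -15/4 + a/4 (B(l, a) = (a - 1*15)/4 = (a - 15)/4 = (-15 + a)/4 = -15/4 + a/4)
S = -15 (S = -20 + 5*(-1)² = -20 + 5*1 = -20 + 5 = -15)
W(x) = 39*x/(4 + x) (W(x) = -3*(x + (-15 + 1)*x)/(x + 4) = -3*(x - 14*x)/(4 + x) = -3*(-13*x)/(4 + x) = -(-39)*x/(4 + x) = 39*x/(4 + x))
A = -1/729 ≈ -0.0013717
(W(5) + B(47, 25)) + A = (39*5/(4 + 5) + (-15/4 + (¼)*25)) - 1/729 = (39*5/9 + (-15/4 + 25/4)) - 1/729 = (39*5*(⅑) + 5/2) - 1/729 = (65/3 + 5/2) - 1/729 = 145/6 - 1/729 = 35233/1458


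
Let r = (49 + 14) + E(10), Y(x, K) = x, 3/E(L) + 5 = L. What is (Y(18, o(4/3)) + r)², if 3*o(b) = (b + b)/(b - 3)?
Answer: 166464/25 ≈ 6658.6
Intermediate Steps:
E(L) = 3/(-5 + L)
o(b) = 2*b/(3*(-3 + b)) (o(b) = ((b + b)/(b - 3))/3 = ((2*b)/(-3 + b))/3 = (2*b/(-3 + b))/3 = 2*b/(3*(-3 + b)))
r = 318/5 (r = (49 + 14) + 3/(-5 + 10) = 63 + 3/5 = 63 + 3*(⅕) = 63 + ⅗ = 318/5 ≈ 63.600)
(Y(18, o(4/3)) + r)² = (18 + 318/5)² = (408/5)² = 166464/25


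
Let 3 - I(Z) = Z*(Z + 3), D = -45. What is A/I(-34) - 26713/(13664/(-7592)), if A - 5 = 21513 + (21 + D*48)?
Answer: 26610420155/1795108 ≈ 14824.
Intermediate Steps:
I(Z) = 3 - Z*(3 + Z) (I(Z) = 3 - Z*(Z + 3) = 3 - Z*(3 + Z))
A = 19379 (A = 5 + (21513 + (21 - 45*48)) = 5 + (21513 + (21 - 2160)) = 5 + (21513 - 2139) = 5 + 19374 = 19379)
A/I(-34) - 26713/(13664/(-7592)) = 19379/(3 - 1*(-34)² - 3*(-34)) - 26713/(13664/(-7592)) = 19379/(3 - 1*1156 + 102) - 26713/(13664*(-1/7592)) = 19379/(3 - 1156 + 102) - 26713/(-1708/949) = 19379/(-1051) - 26713*(-949/1708) = 19379*(-1/1051) + 25350637/1708 = -19379/1051 + 25350637/1708 = 26610420155/1795108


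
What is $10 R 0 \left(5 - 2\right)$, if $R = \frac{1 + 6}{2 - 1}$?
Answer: $0$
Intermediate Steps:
$R = 7$ ($R = \frac{7}{1} = 7 \cdot 1 = 7$)
$10 R 0 \left(5 - 2\right) = 10 \cdot 7 \cdot 0 \left(5 - 2\right) = 70 \cdot 0 \cdot 3 = 70 \cdot 0 = 0$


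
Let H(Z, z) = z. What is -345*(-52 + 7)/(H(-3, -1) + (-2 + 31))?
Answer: 15525/28 ≈ 554.46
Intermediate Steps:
-345*(-52 + 7)/(H(-3, -1) + (-2 + 31)) = -345*(-52 + 7)/(-1 + (-2 + 31)) = -(-15525)/(-1 + 29) = -(-15525)/28 = -345*(-45/28) = 15525/28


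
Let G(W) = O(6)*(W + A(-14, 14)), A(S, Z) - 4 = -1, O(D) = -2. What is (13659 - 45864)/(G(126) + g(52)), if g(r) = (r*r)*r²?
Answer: -32205/7311358 ≈ -0.0044048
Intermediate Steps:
g(r) = r⁴ (g(r) = r²*r² = r⁴)
A(S, Z) = 3 (A(S, Z) = 4 - 1 = 3)
G(W) = -6 - 2*W (G(W) = -2*(W + 3) = -2*(3 + W) = -6 - 2*W)
(13659 - 45864)/(G(126) + g(52)) = (13659 - 45864)/((-6 - 2*126) + 52⁴) = -32205/((-6 - 252) + 7311616) = -32205/(-258 + 7311616) = -32205/7311358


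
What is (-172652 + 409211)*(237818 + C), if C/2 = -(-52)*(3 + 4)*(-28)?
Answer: 51435969606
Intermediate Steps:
C = -20384 (C = 2*(-(-52)*(3 + 4)*(-28)) = 2*(-(-52)*7*(-28)) = 2*(-26*(-14)*(-28)) = 2*(364*(-28)) = 2*(-10192) = -20384)
(-172652 + 409211)*(237818 + C) = (-172652 + 409211)*(237818 - 20384) = 236559*217434 = 51435969606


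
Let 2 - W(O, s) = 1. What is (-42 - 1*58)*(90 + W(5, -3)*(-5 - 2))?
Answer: -8300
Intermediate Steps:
W(O, s) = 1 (W(O, s) = 2 - 1*1 = 2 - 1 = 1)
(-42 - 1*58)*(90 + W(5, -3)*(-5 - 2)) = (-42 - 1*58)*(90 + 1*(-5 - 2)) = (-42 - 58)*(90 + 1*(-7)) = -100*(90 - 7) = -100*83 = -8300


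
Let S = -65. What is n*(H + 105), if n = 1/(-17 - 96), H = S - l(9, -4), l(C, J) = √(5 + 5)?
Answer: -40/113 + √10/113 ≈ -0.32600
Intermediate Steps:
l(C, J) = √10
H = -65 - √10 ≈ -68.162
n = -1/113 (n = 1/(-113) = -1/113 ≈ -0.0088496)
n*(H + 105) = -((-65 - √10) + 105)/113 = -(40 - √10)/113 = -40/113 + √10/113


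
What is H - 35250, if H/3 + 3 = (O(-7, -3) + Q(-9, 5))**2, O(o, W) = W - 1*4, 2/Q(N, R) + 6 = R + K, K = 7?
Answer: -105377/3 ≈ -35126.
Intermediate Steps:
Q(N, R) = 2/(1 + R) (Q(N, R) = 2/(-6 + (R + 7)) = 2/(-6 + (7 + R)) = 2/(1 + R))
O(o, W) = -4 + W (O(o, W) = W - 4 = -4 + W)
H = 373/3 (H = -9 + 3*((-4 - 3) + 2/(1 + 5))**2 = -9 + 3*(-7 + 2/6)**2 = -9 + 3*(-7 + 2*(1/6))**2 = -9 + 3*(-7 + 1/3)**2 = -9 + 3*(-20/3)**2 = -9 + 3*(400/9) = -9 + 400/3 = 373/3 ≈ 124.33)
H - 35250 = 373/3 - 35250 = -105377/3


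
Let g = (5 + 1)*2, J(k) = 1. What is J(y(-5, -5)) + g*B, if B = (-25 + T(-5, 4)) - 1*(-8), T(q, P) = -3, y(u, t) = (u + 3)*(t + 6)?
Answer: -239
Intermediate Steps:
y(u, t) = (3 + u)*(6 + t)
g = 12 (g = 6*2 = 12)
B = -20 (B = (-25 - 3) - 1*(-8) = -28 + 8 = -20)
J(y(-5, -5)) + g*B = 1 + 12*(-20) = 1 - 240 = -239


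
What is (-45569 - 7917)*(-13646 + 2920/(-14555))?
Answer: 2124682677740/2911 ≈ 7.2988e+8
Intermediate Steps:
(-45569 - 7917)*(-13646 + 2920/(-14555)) = -53486*(-13646 + 2920*(-1/14555)) = -53486*(-13646 - 584/2911) = -53486*(-39724090/2911) = 2124682677740/2911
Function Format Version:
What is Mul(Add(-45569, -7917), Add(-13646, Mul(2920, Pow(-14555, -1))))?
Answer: Rational(2124682677740, 2911) ≈ 7.2988e+8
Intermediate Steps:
Mul(Add(-45569, -7917), Add(-13646, Mul(2920, Pow(-14555, -1)))) = Mul(-53486, Add(-13646, Mul(2920, Rational(-1, 14555)))) = Mul(-53486, Add(-13646, Rational(-584, 2911))) = Mul(-53486, Rational(-39724090, 2911)) = Rational(2124682677740, 2911)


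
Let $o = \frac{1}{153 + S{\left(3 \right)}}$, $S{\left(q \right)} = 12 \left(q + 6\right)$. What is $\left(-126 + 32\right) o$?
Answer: $- \frac{94}{261} \approx -0.36015$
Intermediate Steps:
$S{\left(q \right)} = 72 + 12 q$ ($S{\left(q \right)} = 12 \left(6 + q\right) = 72 + 12 q$)
$o = \frac{1}{261}$ ($o = \frac{1}{153 + \left(72 + 12 \cdot 3\right)} = \frac{1}{153 + \left(72 + 36\right)} = \frac{1}{153 + 108} = \frac{1}{261} \approx 0.0038314$)
$\left(-126 + 32\right) o = \left(-126 + 32\right) \frac{1}{261} = \left(-94\right) \frac{1}{261} = - \frac{94}{261}$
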